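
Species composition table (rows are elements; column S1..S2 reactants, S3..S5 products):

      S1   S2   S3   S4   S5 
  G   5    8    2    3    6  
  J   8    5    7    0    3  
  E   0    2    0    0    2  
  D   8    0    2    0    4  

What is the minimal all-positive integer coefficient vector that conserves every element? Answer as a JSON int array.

G: 4·5+5·8 = 60 | 6·2+6·3+5·6 = 60
J: 4·8+5·5 = 57 | 6·7+6·0+5·3 = 57
E: 4·0+5·2 = 10 | 6·0+6·0+5·2 = 10
D: 4·8+5·0 = 32 | 6·2+6·0+5·4 = 32
gcd(4,5,6,6,5) = 1

Coefficients: [4, 5, 6, 6, 5]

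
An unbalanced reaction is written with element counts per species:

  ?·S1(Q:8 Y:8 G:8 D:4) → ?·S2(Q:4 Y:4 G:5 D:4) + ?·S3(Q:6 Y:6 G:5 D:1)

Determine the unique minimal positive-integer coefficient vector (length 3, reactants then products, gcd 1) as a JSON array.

Q: 5·8 = 40 | 4·4+4·6 = 40
Y: 5·8 = 40 | 4·4+4·6 = 40
G: 5·8 = 40 | 4·5+4·5 = 40
D: 5·4 = 20 | 4·4+4·1 = 20
gcd(5,4,4) = 1

Coefficients: [5, 4, 4]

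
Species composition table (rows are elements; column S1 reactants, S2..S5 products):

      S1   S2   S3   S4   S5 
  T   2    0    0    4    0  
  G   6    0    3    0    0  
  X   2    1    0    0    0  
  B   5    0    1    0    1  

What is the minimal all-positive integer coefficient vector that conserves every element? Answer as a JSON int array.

T: 2·2 = 4 | 4·0+4·0+1·4+6·0 = 4
G: 2·6 = 12 | 4·0+4·3+1·0+6·0 = 12
X: 2·2 = 4 | 4·1+4·0+1·0+6·0 = 4
B: 2·5 = 10 | 4·0+4·1+1·0+6·1 = 10
gcd(2,4,4,1,6) = 1

Coefficients: [2, 4, 4, 1, 6]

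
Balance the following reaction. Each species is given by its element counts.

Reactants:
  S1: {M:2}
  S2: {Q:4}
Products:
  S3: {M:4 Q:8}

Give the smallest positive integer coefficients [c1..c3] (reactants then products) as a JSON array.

M: 2·2+2·0 = 4 | 1·4 = 4
Q: 2·0+2·4 = 8 | 1·8 = 8
gcd(2,2,1) = 1

Coefficients: [2, 2, 1]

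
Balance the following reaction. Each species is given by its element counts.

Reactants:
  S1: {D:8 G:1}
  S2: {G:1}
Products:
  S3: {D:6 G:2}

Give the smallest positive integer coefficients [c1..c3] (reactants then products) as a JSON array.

D: 3·8+5·0 = 24 | 4·6 = 24
G: 3·1+5·1 = 8 | 4·2 = 8
gcd(3,5,4) = 1

Coefficients: [3, 5, 4]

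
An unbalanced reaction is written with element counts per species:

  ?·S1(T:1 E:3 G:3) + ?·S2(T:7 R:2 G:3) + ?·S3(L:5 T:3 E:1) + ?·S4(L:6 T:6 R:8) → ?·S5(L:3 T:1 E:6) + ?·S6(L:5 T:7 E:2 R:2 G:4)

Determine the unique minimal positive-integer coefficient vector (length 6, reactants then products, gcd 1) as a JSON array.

L: 6·0+2·0+6·5+1·6 = 36 | 2·3+6·5 = 36
T: 6·1+2·7+6·3+1·6 = 44 | 2·1+6·7 = 44
E: 6·3+2·0+6·1+1·0 = 24 | 2·6+6·2 = 24
R: 6·0+2·2+6·0+1·8 = 12 | 2·0+6·2 = 12
G: 6·3+2·3+6·0+1·0 = 24 | 2·0+6·4 = 24
gcd(6,2,6,1,2,6) = 1

Coefficients: [6, 2, 6, 1, 2, 6]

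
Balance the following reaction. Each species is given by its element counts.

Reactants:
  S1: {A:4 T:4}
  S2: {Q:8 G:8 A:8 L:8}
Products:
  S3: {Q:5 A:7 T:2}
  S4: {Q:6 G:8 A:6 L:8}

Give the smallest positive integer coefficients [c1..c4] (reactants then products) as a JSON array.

Q: 1·0+5·8 = 40 | 2·5+5·6 = 40
G: 1·0+5·8 = 40 | 2·0+5·8 = 40
A: 1·4+5·8 = 44 | 2·7+5·6 = 44
L: 1·0+5·8 = 40 | 2·0+5·8 = 40
T: 1·4+5·0 = 4 | 2·2+5·0 = 4
gcd(1,5,2,5) = 1

Coefficients: [1, 5, 2, 5]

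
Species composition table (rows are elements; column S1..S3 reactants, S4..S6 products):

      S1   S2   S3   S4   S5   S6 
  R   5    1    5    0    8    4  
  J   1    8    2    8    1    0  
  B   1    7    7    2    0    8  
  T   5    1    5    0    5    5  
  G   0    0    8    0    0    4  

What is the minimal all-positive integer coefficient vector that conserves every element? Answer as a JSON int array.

R: 4·5+5·1+3·5 = 40 | 6·0+2·8+6·4 = 40
J: 4·1+5·8+3·2 = 50 | 6·8+2·1+6·0 = 50
B: 4·1+5·7+3·7 = 60 | 6·2+2·0+6·8 = 60
T: 4·5+5·1+3·5 = 40 | 6·0+2·5+6·5 = 40
G: 4·0+5·0+3·8 = 24 | 6·0+2·0+6·4 = 24
gcd(4,5,3,6,2,6) = 1

Coefficients: [4, 5, 3, 6, 2, 6]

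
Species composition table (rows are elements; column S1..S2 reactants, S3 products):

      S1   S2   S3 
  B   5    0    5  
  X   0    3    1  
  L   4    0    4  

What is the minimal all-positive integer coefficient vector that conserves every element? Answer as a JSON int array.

Coefficients: [3, 1, 3]

B: 3·5+1·0 = 15 | 3·5 = 15
X: 3·0+1·3 = 3 | 3·1 = 3
L: 3·4+1·0 = 12 | 3·4 = 12
gcd(3,1,3) = 1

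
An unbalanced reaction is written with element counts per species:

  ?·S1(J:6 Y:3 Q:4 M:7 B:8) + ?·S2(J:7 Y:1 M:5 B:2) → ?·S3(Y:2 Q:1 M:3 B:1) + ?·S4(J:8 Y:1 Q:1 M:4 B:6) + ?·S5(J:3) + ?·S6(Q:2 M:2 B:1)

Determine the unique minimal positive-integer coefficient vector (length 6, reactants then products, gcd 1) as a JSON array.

J: 5·6+3·7 = 51 | 6·0+6·8+1·3+4·0 = 51
Y: 5·3+3·1 = 18 | 6·2+6·1+1·0+4·0 = 18
Q: 5·4+3·0 = 20 | 6·1+6·1+1·0+4·2 = 20
M: 5·7+3·5 = 50 | 6·3+6·4+1·0+4·2 = 50
B: 5·8+3·2 = 46 | 6·1+6·6+1·0+4·1 = 46
gcd(5,3,6,6,1,4) = 1

Coefficients: [5, 3, 6, 6, 1, 4]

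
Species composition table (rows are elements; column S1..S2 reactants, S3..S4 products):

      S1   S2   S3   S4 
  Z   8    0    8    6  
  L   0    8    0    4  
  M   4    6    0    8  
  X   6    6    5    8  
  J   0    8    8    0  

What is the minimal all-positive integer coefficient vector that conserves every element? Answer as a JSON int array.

Z: 5·8+2·0 = 40 | 2·8+4·6 = 40
L: 5·0+2·8 = 16 | 2·0+4·4 = 16
M: 5·4+2·6 = 32 | 2·0+4·8 = 32
X: 5·6+2·6 = 42 | 2·5+4·8 = 42
J: 5·0+2·8 = 16 | 2·8+4·0 = 16
gcd(5,2,2,4) = 1

Coefficients: [5, 2, 2, 4]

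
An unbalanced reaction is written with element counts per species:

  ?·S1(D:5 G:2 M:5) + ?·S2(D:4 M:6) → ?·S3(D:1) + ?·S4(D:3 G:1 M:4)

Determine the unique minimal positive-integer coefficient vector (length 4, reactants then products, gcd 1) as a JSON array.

D: 2·5+1·4 = 14 | 2·1+4·3 = 14
G: 2·2+1·0 = 4 | 2·0+4·1 = 4
M: 2·5+1·6 = 16 | 2·0+4·4 = 16
gcd(2,1,2,4) = 1

Coefficients: [2, 1, 2, 4]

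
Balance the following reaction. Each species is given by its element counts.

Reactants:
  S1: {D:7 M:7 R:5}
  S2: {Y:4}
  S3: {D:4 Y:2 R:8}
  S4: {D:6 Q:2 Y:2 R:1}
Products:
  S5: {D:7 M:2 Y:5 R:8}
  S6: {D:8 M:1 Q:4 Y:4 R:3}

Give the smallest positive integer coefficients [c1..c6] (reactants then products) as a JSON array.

D: 2·7+5·0+5·4+4·6 = 58 | 6·7+2·8 = 58
M: 2·7+5·0+5·0+4·0 = 14 | 6·2+2·1 = 14
Q: 2·0+5·0+5·0+4·2 = 8 | 6·0+2·4 = 8
Y: 2·0+5·4+5·2+4·2 = 38 | 6·5+2·4 = 38
R: 2·5+5·0+5·8+4·1 = 54 | 6·8+2·3 = 54
gcd(2,5,5,4,6,2) = 1

Coefficients: [2, 5, 5, 4, 6, 2]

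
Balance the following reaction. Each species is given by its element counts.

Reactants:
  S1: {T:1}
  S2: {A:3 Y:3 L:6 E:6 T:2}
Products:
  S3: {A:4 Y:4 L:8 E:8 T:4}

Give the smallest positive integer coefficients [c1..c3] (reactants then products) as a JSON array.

A: 4·0+4·3 = 12 | 3·4 = 12
Y: 4·0+4·3 = 12 | 3·4 = 12
L: 4·0+4·6 = 24 | 3·8 = 24
E: 4·0+4·6 = 24 | 3·8 = 24
T: 4·1+4·2 = 12 | 3·4 = 12
gcd(4,4,3) = 1

Coefficients: [4, 4, 3]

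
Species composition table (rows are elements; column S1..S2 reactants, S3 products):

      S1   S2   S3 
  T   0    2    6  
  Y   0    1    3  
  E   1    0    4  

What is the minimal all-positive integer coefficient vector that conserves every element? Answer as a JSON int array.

T: 4·0+3·2 = 6 | 1·6 = 6
Y: 4·0+3·1 = 3 | 1·3 = 3
E: 4·1+3·0 = 4 | 1·4 = 4
gcd(4,3,1) = 1

Coefficients: [4, 3, 1]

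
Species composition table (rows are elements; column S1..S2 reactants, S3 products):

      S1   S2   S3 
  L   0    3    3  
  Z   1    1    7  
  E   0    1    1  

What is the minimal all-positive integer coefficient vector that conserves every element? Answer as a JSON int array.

L: 6·0+1·3 = 3 | 1·3 = 3
Z: 6·1+1·1 = 7 | 1·7 = 7
E: 6·0+1·1 = 1 | 1·1 = 1
gcd(6,1,1) = 1

Coefficients: [6, 1, 1]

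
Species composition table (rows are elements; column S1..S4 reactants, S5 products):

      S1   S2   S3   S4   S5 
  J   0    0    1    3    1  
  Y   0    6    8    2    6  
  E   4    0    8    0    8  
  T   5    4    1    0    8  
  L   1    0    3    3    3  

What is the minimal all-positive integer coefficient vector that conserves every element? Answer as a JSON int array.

Coefficients: [6, 2, 2, 1, 5]

J: 6·0+2·0+2·1+1·3 = 5 | 5·1 = 5
Y: 6·0+2·6+2·8+1·2 = 30 | 5·6 = 30
E: 6·4+2·0+2·8+1·0 = 40 | 5·8 = 40
T: 6·5+2·4+2·1+1·0 = 40 | 5·8 = 40
L: 6·1+2·0+2·3+1·3 = 15 | 5·3 = 15
gcd(6,2,2,1,5) = 1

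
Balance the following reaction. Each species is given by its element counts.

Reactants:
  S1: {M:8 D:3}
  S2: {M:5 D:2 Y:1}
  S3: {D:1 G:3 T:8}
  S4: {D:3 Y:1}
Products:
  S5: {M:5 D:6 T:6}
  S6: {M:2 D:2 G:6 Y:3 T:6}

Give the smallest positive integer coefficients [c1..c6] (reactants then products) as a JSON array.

M: 2·8+3·5+6·0+6·0 = 31 | 5·5+3·2 = 31
D: 2·3+3·2+6·1+6·3 = 36 | 5·6+3·2 = 36
G: 2·0+3·0+6·3+6·0 = 18 | 5·0+3·6 = 18
Y: 2·0+3·1+6·0+6·1 = 9 | 5·0+3·3 = 9
T: 2·0+3·0+6·8+6·0 = 48 | 5·6+3·6 = 48
gcd(2,3,6,6,5,3) = 1

Coefficients: [2, 3, 6, 6, 5, 3]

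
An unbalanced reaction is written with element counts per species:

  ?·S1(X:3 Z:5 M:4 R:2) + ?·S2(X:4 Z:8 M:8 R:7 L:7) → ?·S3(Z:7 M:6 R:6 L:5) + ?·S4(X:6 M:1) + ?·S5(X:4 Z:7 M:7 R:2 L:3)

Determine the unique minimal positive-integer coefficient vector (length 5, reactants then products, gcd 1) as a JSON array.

X: 2·3+4·4 = 22 | 5·0+3·6+1·4 = 22
Z: 2·5+4·8 = 42 | 5·7+3·0+1·7 = 42
M: 2·4+4·8 = 40 | 5·6+3·1+1·7 = 40
R: 2·2+4·7 = 32 | 5·6+3·0+1·2 = 32
L: 2·0+4·7 = 28 | 5·5+3·0+1·3 = 28
gcd(2,4,5,3,1) = 1

Coefficients: [2, 4, 5, 3, 1]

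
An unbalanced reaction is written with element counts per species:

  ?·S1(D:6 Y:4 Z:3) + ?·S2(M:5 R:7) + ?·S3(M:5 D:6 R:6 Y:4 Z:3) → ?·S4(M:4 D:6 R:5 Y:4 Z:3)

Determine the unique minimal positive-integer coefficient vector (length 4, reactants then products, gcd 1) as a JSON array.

Coefficients: [2, 1, 3, 5]

M: 2·0+1·5+3·5 = 20 | 5·4 = 20
D: 2·6+1·0+3·6 = 30 | 5·6 = 30
R: 2·0+1·7+3·6 = 25 | 5·5 = 25
Y: 2·4+1·0+3·4 = 20 | 5·4 = 20
Z: 2·3+1·0+3·3 = 15 | 5·3 = 15
gcd(2,1,3,5) = 1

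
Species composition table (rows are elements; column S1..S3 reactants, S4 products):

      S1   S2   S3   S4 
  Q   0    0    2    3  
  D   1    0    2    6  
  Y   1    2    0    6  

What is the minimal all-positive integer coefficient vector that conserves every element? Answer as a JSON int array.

Coefficients: [6, 3, 3, 2]

Q: 6·0+3·0+3·2 = 6 | 2·3 = 6
D: 6·1+3·0+3·2 = 12 | 2·6 = 12
Y: 6·1+3·2+3·0 = 12 | 2·6 = 12
gcd(6,3,3,2) = 1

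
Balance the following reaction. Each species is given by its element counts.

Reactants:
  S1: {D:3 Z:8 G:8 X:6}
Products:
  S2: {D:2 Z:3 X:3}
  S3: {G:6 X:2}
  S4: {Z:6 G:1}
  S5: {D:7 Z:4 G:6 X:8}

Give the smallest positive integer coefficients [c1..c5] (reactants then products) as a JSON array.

D: 5·3 = 15 | 4·2+5·0+4·0+1·7 = 15
Z: 5·8 = 40 | 4·3+5·0+4·6+1·4 = 40
G: 5·8 = 40 | 4·0+5·6+4·1+1·6 = 40
X: 5·6 = 30 | 4·3+5·2+4·0+1·8 = 30
gcd(5,4,5,4,1) = 1

Coefficients: [5, 4, 5, 4, 1]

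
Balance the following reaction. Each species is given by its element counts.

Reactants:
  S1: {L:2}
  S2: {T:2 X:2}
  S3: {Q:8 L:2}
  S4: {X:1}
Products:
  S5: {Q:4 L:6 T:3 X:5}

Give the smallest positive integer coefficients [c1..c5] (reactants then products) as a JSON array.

Coefficients: [5, 3, 1, 4, 2]

Q: 5·0+3·0+1·8+4·0 = 8 | 2·4 = 8
L: 5·2+3·0+1·2+4·0 = 12 | 2·6 = 12
T: 5·0+3·2+1·0+4·0 = 6 | 2·3 = 6
X: 5·0+3·2+1·0+4·1 = 10 | 2·5 = 10
gcd(5,3,1,4,2) = 1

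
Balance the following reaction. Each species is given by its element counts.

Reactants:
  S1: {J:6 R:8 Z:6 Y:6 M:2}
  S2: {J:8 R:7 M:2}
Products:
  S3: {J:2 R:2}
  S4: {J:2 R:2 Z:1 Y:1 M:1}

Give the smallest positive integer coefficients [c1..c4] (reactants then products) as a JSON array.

J: 1·6+2·8 = 22 | 5·2+6·2 = 22
R: 1·8+2·7 = 22 | 5·2+6·2 = 22
Z: 1·6+2·0 = 6 | 5·0+6·1 = 6
Y: 1·6+2·0 = 6 | 5·0+6·1 = 6
M: 1·2+2·2 = 6 | 5·0+6·1 = 6
gcd(1,2,5,6) = 1

Coefficients: [1, 2, 5, 6]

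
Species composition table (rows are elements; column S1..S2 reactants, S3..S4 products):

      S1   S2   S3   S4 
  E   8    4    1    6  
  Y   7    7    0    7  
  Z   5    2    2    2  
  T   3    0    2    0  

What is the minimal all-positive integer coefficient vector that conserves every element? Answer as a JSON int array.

E: 4·8+1·4 = 36 | 6·1+5·6 = 36
Y: 4·7+1·7 = 35 | 6·0+5·7 = 35
Z: 4·5+1·2 = 22 | 6·2+5·2 = 22
T: 4·3+1·0 = 12 | 6·2+5·0 = 12
gcd(4,1,6,5) = 1

Coefficients: [4, 1, 6, 5]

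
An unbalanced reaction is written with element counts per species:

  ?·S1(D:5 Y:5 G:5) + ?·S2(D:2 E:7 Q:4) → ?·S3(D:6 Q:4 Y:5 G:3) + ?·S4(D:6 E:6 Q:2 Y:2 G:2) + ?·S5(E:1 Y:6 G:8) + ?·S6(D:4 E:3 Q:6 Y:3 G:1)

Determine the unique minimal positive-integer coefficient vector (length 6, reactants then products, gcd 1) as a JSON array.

Coefficients: [6, 5, 1, 5, 2, 1]

D: 6·5+5·2 = 40 | 1·6+5·6+2·0+1·4 = 40
E: 6·0+5·7 = 35 | 1·0+5·6+2·1+1·3 = 35
Q: 6·0+5·4 = 20 | 1·4+5·2+2·0+1·6 = 20
Y: 6·5+5·0 = 30 | 1·5+5·2+2·6+1·3 = 30
G: 6·5+5·0 = 30 | 1·3+5·2+2·8+1·1 = 30
gcd(6,5,1,5,2,1) = 1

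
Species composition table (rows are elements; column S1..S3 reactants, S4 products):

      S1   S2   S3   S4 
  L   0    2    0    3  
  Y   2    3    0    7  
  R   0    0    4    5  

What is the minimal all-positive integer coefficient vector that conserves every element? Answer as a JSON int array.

L: 5·0+6·2+5·0 = 12 | 4·3 = 12
Y: 5·2+6·3+5·0 = 28 | 4·7 = 28
R: 5·0+6·0+5·4 = 20 | 4·5 = 20
gcd(5,6,5,4) = 1

Coefficients: [5, 6, 5, 4]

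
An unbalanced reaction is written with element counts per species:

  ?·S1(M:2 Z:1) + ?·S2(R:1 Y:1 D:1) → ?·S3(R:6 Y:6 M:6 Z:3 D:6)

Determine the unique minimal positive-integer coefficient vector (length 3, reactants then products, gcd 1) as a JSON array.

R: 3·0+6·1 = 6 | 1·6 = 6
Y: 3·0+6·1 = 6 | 1·6 = 6
M: 3·2+6·0 = 6 | 1·6 = 6
Z: 3·1+6·0 = 3 | 1·3 = 3
D: 3·0+6·1 = 6 | 1·6 = 6
gcd(3,6,1) = 1

Coefficients: [3, 6, 1]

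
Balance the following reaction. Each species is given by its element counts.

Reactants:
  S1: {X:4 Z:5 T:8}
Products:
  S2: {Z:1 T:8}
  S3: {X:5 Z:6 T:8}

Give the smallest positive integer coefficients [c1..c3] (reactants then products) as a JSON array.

X: 5·4 = 20 | 1·0+4·5 = 20
Z: 5·5 = 25 | 1·1+4·6 = 25
T: 5·8 = 40 | 1·8+4·8 = 40
gcd(5,1,4) = 1

Coefficients: [5, 1, 4]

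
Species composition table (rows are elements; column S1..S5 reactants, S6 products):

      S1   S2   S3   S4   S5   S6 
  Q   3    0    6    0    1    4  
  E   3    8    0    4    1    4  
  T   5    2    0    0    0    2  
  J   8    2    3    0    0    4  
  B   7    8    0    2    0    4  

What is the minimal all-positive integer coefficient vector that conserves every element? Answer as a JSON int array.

Coefficients: [2, 1, 2, 1, 6, 6]

Q: 2·3+1·0+2·6+1·0+6·1 = 24 | 6·4 = 24
E: 2·3+1·8+2·0+1·4+6·1 = 24 | 6·4 = 24
T: 2·5+1·2+2·0+1·0+6·0 = 12 | 6·2 = 12
J: 2·8+1·2+2·3+1·0+6·0 = 24 | 6·4 = 24
B: 2·7+1·8+2·0+1·2+6·0 = 24 | 6·4 = 24
gcd(2,1,2,1,6,6) = 1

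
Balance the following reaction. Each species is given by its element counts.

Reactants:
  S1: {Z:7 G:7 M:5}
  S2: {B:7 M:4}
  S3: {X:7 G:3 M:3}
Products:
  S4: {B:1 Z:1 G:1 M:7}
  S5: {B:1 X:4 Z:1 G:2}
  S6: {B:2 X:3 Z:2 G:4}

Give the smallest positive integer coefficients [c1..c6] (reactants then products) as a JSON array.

B: 3·0+3·7+5·0 = 21 | 6·1+5·1+5·2 = 21
X: 3·0+3·0+5·7 = 35 | 6·0+5·4+5·3 = 35
Z: 3·7+3·0+5·0 = 21 | 6·1+5·1+5·2 = 21
G: 3·7+3·0+5·3 = 36 | 6·1+5·2+5·4 = 36
M: 3·5+3·4+5·3 = 42 | 6·7+5·0+5·0 = 42
gcd(3,3,5,6,5,5) = 1

Coefficients: [3, 3, 5, 6, 5, 5]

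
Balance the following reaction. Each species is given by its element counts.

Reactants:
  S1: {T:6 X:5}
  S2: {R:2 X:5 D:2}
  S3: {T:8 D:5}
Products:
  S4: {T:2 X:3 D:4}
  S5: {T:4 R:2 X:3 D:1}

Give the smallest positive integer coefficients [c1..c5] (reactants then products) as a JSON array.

T: 1·6+5·0+3·8 = 30 | 5·2+5·4 = 30
R: 1·0+5·2+3·0 = 10 | 5·0+5·2 = 10
X: 1·5+5·5+3·0 = 30 | 5·3+5·3 = 30
D: 1·0+5·2+3·5 = 25 | 5·4+5·1 = 25
gcd(1,5,3,5,5) = 1

Coefficients: [1, 5, 3, 5, 5]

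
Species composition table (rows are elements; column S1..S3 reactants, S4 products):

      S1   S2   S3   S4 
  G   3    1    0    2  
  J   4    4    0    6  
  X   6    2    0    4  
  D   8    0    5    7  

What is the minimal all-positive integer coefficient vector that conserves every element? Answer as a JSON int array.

G: 1·3+5·1+4·0 = 8 | 4·2 = 8
J: 1·4+5·4+4·0 = 24 | 4·6 = 24
X: 1·6+5·2+4·0 = 16 | 4·4 = 16
D: 1·8+5·0+4·5 = 28 | 4·7 = 28
gcd(1,5,4,4) = 1

Coefficients: [1, 5, 4, 4]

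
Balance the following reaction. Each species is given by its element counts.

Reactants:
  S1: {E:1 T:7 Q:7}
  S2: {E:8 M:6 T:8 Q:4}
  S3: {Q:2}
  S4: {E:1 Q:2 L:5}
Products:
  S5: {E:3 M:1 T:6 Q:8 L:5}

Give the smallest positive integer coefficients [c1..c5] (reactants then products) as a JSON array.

Coefficients: [4, 1, 2, 6, 6]

E: 4·1+1·8+2·0+6·1 = 18 | 6·3 = 18
M: 4·0+1·6+2·0+6·0 = 6 | 6·1 = 6
T: 4·7+1·8+2·0+6·0 = 36 | 6·6 = 36
Q: 4·7+1·4+2·2+6·2 = 48 | 6·8 = 48
L: 4·0+1·0+2·0+6·5 = 30 | 6·5 = 30
gcd(4,1,2,6,6) = 1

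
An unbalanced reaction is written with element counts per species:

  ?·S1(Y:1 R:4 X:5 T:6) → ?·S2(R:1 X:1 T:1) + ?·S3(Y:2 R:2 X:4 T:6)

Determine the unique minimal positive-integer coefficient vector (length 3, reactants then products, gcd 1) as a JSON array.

Coefficients: [2, 6, 1]

Y: 2·1 = 2 | 6·0+1·2 = 2
R: 2·4 = 8 | 6·1+1·2 = 8
X: 2·5 = 10 | 6·1+1·4 = 10
T: 2·6 = 12 | 6·1+1·6 = 12
gcd(2,6,1) = 1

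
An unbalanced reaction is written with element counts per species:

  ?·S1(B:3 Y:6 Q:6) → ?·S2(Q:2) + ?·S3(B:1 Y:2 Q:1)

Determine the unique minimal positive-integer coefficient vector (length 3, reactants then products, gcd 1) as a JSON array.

Coefficients: [2, 3, 6]

B: 2·3 = 6 | 3·0+6·1 = 6
Y: 2·6 = 12 | 3·0+6·2 = 12
Q: 2·6 = 12 | 3·2+6·1 = 12
gcd(2,3,6) = 1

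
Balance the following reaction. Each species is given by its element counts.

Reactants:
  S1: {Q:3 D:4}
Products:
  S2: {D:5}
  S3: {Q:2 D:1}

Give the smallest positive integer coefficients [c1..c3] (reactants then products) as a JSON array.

Coefficients: [2, 1, 3]

Q: 2·3 = 6 | 1·0+3·2 = 6
D: 2·4 = 8 | 1·5+3·1 = 8
gcd(2,1,3) = 1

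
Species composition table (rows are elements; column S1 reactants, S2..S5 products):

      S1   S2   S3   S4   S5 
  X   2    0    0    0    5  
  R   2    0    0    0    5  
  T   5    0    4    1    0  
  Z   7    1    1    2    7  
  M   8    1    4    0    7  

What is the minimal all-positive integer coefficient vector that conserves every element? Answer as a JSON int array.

Coefficients: [5, 6, 5, 5, 2]

X: 5·2 = 10 | 6·0+5·0+5·0+2·5 = 10
R: 5·2 = 10 | 6·0+5·0+5·0+2·5 = 10
T: 5·5 = 25 | 6·0+5·4+5·1+2·0 = 25
Z: 5·7 = 35 | 6·1+5·1+5·2+2·7 = 35
M: 5·8 = 40 | 6·1+5·4+5·0+2·7 = 40
gcd(5,6,5,5,2) = 1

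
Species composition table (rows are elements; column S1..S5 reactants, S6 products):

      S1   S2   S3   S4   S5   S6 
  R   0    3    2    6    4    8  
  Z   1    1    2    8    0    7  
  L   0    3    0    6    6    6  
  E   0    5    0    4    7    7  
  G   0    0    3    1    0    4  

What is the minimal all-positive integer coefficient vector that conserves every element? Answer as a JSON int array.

Coefficients: [3, 4, 6, 2, 1, 5]

R: 3·0+4·3+6·2+2·6+1·4 = 40 | 5·8 = 40
Z: 3·1+4·1+6·2+2·8+1·0 = 35 | 5·7 = 35
L: 3·0+4·3+6·0+2·6+1·6 = 30 | 5·6 = 30
E: 3·0+4·5+6·0+2·4+1·7 = 35 | 5·7 = 35
G: 3·0+4·0+6·3+2·1+1·0 = 20 | 5·4 = 20
gcd(3,4,6,2,1,5) = 1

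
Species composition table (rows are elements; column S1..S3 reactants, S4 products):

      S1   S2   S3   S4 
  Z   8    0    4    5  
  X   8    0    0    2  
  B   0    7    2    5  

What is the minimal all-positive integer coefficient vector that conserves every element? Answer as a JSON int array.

Coefficients: [1, 2, 3, 4]

Z: 1·8+2·0+3·4 = 20 | 4·5 = 20
X: 1·8+2·0+3·0 = 8 | 4·2 = 8
B: 1·0+2·7+3·2 = 20 | 4·5 = 20
gcd(1,2,3,4) = 1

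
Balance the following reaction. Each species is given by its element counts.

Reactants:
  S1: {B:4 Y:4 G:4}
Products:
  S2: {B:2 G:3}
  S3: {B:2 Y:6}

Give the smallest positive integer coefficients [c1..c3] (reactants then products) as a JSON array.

B: 3·4 = 12 | 4·2+2·2 = 12
Y: 3·4 = 12 | 4·0+2·6 = 12
G: 3·4 = 12 | 4·3+2·0 = 12
gcd(3,4,2) = 1

Coefficients: [3, 4, 2]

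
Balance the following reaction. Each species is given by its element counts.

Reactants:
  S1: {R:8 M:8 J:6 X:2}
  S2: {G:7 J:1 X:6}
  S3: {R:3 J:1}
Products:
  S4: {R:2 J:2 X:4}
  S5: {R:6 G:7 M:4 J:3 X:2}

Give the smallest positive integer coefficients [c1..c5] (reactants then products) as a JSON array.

Coefficients: [2, 4, 6, 5, 4]

R: 2·8+4·0+6·3 = 34 | 5·2+4·6 = 34
G: 2·0+4·7+6·0 = 28 | 5·0+4·7 = 28
M: 2·8+4·0+6·0 = 16 | 5·0+4·4 = 16
J: 2·6+4·1+6·1 = 22 | 5·2+4·3 = 22
X: 2·2+4·6+6·0 = 28 | 5·4+4·2 = 28
gcd(2,4,6,5,4) = 1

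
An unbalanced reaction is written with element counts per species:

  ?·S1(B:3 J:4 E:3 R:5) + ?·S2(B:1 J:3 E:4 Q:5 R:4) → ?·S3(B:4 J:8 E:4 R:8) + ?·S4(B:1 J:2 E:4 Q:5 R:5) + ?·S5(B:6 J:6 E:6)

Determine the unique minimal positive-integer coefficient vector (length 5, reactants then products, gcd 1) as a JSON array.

Coefficients: [6, 6, 3, 6, 1]

B: 6·3+6·1 = 24 | 3·4+6·1+1·6 = 24
J: 6·4+6·3 = 42 | 3·8+6·2+1·6 = 42
E: 6·3+6·4 = 42 | 3·4+6·4+1·6 = 42
Q: 6·0+6·5 = 30 | 3·0+6·5+1·0 = 30
R: 6·5+6·4 = 54 | 3·8+6·5+1·0 = 54
gcd(6,6,3,6,1) = 1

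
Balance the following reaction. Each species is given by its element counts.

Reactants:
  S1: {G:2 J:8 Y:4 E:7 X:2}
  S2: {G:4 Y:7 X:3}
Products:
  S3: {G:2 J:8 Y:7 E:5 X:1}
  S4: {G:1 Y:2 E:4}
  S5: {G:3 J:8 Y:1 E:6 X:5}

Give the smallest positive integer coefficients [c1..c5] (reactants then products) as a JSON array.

G: 5·2+1·4 = 14 | 3·2+2·1+2·3 = 14
J: 5·8+1·0 = 40 | 3·8+2·0+2·8 = 40
Y: 5·4+1·7 = 27 | 3·7+2·2+2·1 = 27
E: 5·7+1·0 = 35 | 3·5+2·4+2·6 = 35
X: 5·2+1·3 = 13 | 3·1+2·0+2·5 = 13
gcd(5,1,3,2,2) = 1

Coefficients: [5, 1, 3, 2, 2]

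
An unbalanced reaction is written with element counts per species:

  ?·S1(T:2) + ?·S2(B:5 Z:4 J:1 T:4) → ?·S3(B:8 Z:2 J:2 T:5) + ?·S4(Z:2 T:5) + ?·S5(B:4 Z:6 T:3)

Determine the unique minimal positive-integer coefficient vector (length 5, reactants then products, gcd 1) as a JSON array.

Coefficients: [6, 4, 2, 3, 1]

B: 6·0+4·5 = 20 | 2·8+3·0+1·4 = 20
Z: 6·0+4·4 = 16 | 2·2+3·2+1·6 = 16
J: 6·0+4·1 = 4 | 2·2+3·0+1·0 = 4
T: 6·2+4·4 = 28 | 2·5+3·5+1·3 = 28
gcd(6,4,2,3,1) = 1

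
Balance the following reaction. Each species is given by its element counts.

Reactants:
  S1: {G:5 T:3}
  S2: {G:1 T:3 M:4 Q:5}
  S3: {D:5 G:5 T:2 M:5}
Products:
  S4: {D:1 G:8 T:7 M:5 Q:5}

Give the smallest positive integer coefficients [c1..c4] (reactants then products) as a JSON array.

D: 6·0+5·0+1·5 = 5 | 5·1 = 5
G: 6·5+5·1+1·5 = 40 | 5·8 = 40
T: 6·3+5·3+1·2 = 35 | 5·7 = 35
M: 6·0+5·4+1·5 = 25 | 5·5 = 25
Q: 6·0+5·5+1·0 = 25 | 5·5 = 25
gcd(6,5,1,5) = 1

Coefficients: [6, 5, 1, 5]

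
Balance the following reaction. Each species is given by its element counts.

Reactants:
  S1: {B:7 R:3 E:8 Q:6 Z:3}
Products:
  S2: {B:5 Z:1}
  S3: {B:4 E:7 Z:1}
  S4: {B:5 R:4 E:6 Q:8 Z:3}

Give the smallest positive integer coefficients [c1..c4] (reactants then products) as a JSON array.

B: 4·7 = 28 | 1·5+2·4+3·5 = 28
R: 4·3 = 12 | 1·0+2·0+3·4 = 12
E: 4·8 = 32 | 1·0+2·7+3·6 = 32
Q: 4·6 = 24 | 1·0+2·0+3·8 = 24
Z: 4·3 = 12 | 1·1+2·1+3·3 = 12
gcd(4,1,2,3) = 1

Coefficients: [4, 1, 2, 3]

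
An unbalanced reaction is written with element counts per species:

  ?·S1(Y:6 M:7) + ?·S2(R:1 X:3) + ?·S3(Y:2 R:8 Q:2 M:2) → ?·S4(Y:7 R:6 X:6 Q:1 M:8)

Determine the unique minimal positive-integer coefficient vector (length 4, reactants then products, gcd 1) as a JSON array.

Coefficients: [2, 4, 1, 2]

Y: 2·6+4·0+1·2 = 14 | 2·7 = 14
R: 2·0+4·1+1·8 = 12 | 2·6 = 12
X: 2·0+4·3+1·0 = 12 | 2·6 = 12
Q: 2·0+4·0+1·2 = 2 | 2·1 = 2
M: 2·7+4·0+1·2 = 16 | 2·8 = 16
gcd(2,4,1,2) = 1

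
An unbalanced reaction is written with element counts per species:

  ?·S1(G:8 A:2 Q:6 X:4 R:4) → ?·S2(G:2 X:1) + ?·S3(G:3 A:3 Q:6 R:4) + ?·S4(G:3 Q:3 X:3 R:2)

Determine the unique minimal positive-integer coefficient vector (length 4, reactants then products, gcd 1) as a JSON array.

Coefficients: [3, 6, 2, 2]

G: 3·8 = 24 | 6·2+2·3+2·3 = 24
A: 3·2 = 6 | 6·0+2·3+2·0 = 6
Q: 3·6 = 18 | 6·0+2·6+2·3 = 18
X: 3·4 = 12 | 6·1+2·0+2·3 = 12
R: 3·4 = 12 | 6·0+2·4+2·2 = 12
gcd(3,6,2,2) = 1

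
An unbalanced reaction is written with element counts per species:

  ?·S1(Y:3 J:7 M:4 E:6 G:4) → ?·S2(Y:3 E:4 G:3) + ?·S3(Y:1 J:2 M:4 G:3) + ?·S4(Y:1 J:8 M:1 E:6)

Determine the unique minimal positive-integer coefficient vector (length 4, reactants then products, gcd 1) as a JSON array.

Y: 6·3 = 18 | 3·3+5·1+4·1 = 18
J: 6·7 = 42 | 3·0+5·2+4·8 = 42
M: 6·4 = 24 | 3·0+5·4+4·1 = 24
E: 6·6 = 36 | 3·4+5·0+4·6 = 36
G: 6·4 = 24 | 3·3+5·3+4·0 = 24
gcd(6,3,5,4) = 1

Coefficients: [6, 3, 5, 4]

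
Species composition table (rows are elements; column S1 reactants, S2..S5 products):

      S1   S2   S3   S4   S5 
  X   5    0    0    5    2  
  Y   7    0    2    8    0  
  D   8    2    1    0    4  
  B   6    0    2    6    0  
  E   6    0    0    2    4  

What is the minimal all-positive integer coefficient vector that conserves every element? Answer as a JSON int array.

Coefficients: [4, 3, 6, 2, 5]

X: 4·5 = 20 | 3·0+6·0+2·5+5·2 = 20
Y: 4·7 = 28 | 3·0+6·2+2·8+5·0 = 28
D: 4·8 = 32 | 3·2+6·1+2·0+5·4 = 32
B: 4·6 = 24 | 3·0+6·2+2·6+5·0 = 24
E: 4·6 = 24 | 3·0+6·0+2·2+5·4 = 24
gcd(4,3,6,2,5) = 1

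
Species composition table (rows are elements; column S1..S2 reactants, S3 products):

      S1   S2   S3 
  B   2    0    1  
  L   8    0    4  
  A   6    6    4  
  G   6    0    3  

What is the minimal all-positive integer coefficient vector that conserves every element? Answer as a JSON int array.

B: 3·2+1·0 = 6 | 6·1 = 6
L: 3·8+1·0 = 24 | 6·4 = 24
A: 3·6+1·6 = 24 | 6·4 = 24
G: 3·6+1·0 = 18 | 6·3 = 18
gcd(3,1,6) = 1

Coefficients: [3, 1, 6]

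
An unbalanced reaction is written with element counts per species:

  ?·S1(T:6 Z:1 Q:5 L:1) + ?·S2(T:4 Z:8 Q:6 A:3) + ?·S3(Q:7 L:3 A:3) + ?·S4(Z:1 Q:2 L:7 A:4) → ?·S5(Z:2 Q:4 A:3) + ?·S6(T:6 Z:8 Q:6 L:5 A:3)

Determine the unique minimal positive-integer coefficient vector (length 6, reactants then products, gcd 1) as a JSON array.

T: 1·6+6·4+1·0+3·0 = 30 | 6·0+5·6 = 30
Z: 1·1+6·8+1·0+3·1 = 52 | 6·2+5·8 = 52
Q: 1·5+6·6+1·7+3·2 = 54 | 6·4+5·6 = 54
L: 1·1+6·0+1·3+3·7 = 25 | 6·0+5·5 = 25
A: 1·0+6·3+1·3+3·4 = 33 | 6·3+5·3 = 33
gcd(1,6,1,3,6,5) = 1

Coefficients: [1, 6, 1, 3, 6, 5]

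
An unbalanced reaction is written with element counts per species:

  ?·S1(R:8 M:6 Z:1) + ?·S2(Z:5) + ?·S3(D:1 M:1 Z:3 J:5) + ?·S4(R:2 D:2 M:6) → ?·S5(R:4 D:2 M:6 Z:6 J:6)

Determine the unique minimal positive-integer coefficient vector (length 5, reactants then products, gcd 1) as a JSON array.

R: 2·8+2·0+6·0+2·2 = 20 | 5·4 = 20
D: 2·0+2·0+6·1+2·2 = 10 | 5·2 = 10
M: 2·6+2·0+6·1+2·6 = 30 | 5·6 = 30
Z: 2·1+2·5+6·3+2·0 = 30 | 5·6 = 30
J: 2·0+2·0+6·5+2·0 = 30 | 5·6 = 30
gcd(2,2,6,2,5) = 1

Coefficients: [2, 2, 6, 2, 5]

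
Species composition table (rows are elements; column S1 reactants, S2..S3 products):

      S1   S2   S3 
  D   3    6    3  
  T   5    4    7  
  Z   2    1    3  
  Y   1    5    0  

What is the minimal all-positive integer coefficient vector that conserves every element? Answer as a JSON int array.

Coefficients: [5, 1, 3]

D: 5·3 = 15 | 1·6+3·3 = 15
T: 5·5 = 25 | 1·4+3·7 = 25
Z: 5·2 = 10 | 1·1+3·3 = 10
Y: 5·1 = 5 | 1·5+3·0 = 5
gcd(5,1,3) = 1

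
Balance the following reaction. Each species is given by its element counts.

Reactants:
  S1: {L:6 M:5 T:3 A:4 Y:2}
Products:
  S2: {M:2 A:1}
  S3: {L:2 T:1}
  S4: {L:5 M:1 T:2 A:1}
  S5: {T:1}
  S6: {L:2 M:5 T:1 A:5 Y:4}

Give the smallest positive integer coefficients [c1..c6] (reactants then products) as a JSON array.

Coefficients: [4, 4, 5, 2, 1, 2]

L: 4·6 = 24 | 4·0+5·2+2·5+1·0+2·2 = 24
M: 4·5 = 20 | 4·2+5·0+2·1+1·0+2·5 = 20
T: 4·3 = 12 | 4·0+5·1+2·2+1·1+2·1 = 12
A: 4·4 = 16 | 4·1+5·0+2·1+1·0+2·5 = 16
Y: 4·2 = 8 | 4·0+5·0+2·0+1·0+2·4 = 8
gcd(4,4,5,2,1,2) = 1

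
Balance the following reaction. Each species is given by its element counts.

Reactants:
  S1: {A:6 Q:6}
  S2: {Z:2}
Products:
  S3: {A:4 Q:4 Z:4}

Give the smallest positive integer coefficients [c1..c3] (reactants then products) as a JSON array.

A: 2·6+6·0 = 12 | 3·4 = 12
Q: 2·6+6·0 = 12 | 3·4 = 12
Z: 2·0+6·2 = 12 | 3·4 = 12
gcd(2,6,3) = 1

Coefficients: [2, 6, 3]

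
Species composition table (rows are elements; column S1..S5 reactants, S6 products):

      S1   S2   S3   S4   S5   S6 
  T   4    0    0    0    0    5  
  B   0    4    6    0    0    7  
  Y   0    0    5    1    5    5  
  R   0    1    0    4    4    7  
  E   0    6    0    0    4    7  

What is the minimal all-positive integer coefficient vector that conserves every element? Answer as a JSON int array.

T: 5·4+4·0+2·0+5·0+1·0 = 20 | 4·5 = 20
B: 5·0+4·4+2·6+5·0+1·0 = 28 | 4·7 = 28
Y: 5·0+4·0+2·5+5·1+1·5 = 20 | 4·5 = 20
R: 5·0+4·1+2·0+5·4+1·4 = 28 | 4·7 = 28
E: 5·0+4·6+2·0+5·0+1·4 = 28 | 4·7 = 28
gcd(5,4,2,5,1,4) = 1

Coefficients: [5, 4, 2, 5, 1, 4]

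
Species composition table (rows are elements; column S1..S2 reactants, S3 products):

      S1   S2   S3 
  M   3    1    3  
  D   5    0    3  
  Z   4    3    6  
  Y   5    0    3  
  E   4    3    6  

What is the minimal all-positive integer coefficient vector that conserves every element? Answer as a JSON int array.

Coefficients: [3, 6, 5]

M: 3·3+6·1 = 15 | 5·3 = 15
D: 3·5+6·0 = 15 | 5·3 = 15
Z: 3·4+6·3 = 30 | 5·6 = 30
Y: 3·5+6·0 = 15 | 5·3 = 15
E: 3·4+6·3 = 30 | 5·6 = 30
gcd(3,6,5) = 1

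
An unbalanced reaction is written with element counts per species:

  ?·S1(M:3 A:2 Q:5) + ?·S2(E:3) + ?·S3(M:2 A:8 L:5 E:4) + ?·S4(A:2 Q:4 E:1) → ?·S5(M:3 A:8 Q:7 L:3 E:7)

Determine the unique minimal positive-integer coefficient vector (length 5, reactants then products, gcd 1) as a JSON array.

M: 3·3+6·0+3·2+5·0 = 15 | 5·3 = 15
A: 3·2+6·0+3·8+5·2 = 40 | 5·8 = 40
Q: 3·5+6·0+3·0+5·4 = 35 | 5·7 = 35
L: 3·0+6·0+3·5+5·0 = 15 | 5·3 = 15
E: 3·0+6·3+3·4+5·1 = 35 | 5·7 = 35
gcd(3,6,3,5,5) = 1

Coefficients: [3, 6, 3, 5, 5]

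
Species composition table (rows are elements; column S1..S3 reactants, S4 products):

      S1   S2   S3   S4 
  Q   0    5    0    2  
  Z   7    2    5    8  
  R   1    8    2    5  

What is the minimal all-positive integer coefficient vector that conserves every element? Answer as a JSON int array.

Q: 3·0+2·5+3·0 = 10 | 5·2 = 10
Z: 3·7+2·2+3·5 = 40 | 5·8 = 40
R: 3·1+2·8+3·2 = 25 | 5·5 = 25
gcd(3,2,3,5) = 1

Coefficients: [3, 2, 3, 5]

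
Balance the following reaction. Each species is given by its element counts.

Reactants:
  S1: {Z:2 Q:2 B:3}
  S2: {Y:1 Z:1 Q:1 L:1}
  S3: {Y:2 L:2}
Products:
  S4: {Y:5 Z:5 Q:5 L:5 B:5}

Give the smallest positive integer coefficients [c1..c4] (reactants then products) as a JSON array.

Coefficients: [5, 5, 5, 3]

Y: 5·0+5·1+5·2 = 15 | 3·5 = 15
Z: 5·2+5·1+5·0 = 15 | 3·5 = 15
Q: 5·2+5·1+5·0 = 15 | 3·5 = 15
L: 5·0+5·1+5·2 = 15 | 3·5 = 15
B: 5·3+5·0+5·0 = 15 | 3·5 = 15
gcd(5,5,5,3) = 1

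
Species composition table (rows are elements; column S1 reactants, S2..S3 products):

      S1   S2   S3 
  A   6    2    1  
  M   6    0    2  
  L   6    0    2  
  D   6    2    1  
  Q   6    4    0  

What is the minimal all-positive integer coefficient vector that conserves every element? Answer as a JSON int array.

Coefficients: [2, 3, 6]

A: 2·6 = 12 | 3·2+6·1 = 12
M: 2·6 = 12 | 3·0+6·2 = 12
L: 2·6 = 12 | 3·0+6·2 = 12
D: 2·6 = 12 | 3·2+6·1 = 12
Q: 2·6 = 12 | 3·4+6·0 = 12
gcd(2,3,6) = 1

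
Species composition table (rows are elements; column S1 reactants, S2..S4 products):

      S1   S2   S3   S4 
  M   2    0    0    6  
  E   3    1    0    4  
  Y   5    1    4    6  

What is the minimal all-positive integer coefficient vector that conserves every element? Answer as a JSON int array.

M: 3·2 = 6 | 5·0+1·0+1·6 = 6
E: 3·3 = 9 | 5·1+1·0+1·4 = 9
Y: 3·5 = 15 | 5·1+1·4+1·6 = 15
gcd(3,5,1,1) = 1

Coefficients: [3, 5, 1, 1]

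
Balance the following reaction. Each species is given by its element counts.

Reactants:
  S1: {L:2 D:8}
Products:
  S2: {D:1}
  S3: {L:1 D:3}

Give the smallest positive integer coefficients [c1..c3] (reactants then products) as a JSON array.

Coefficients: [1, 2, 2]

L: 1·2 = 2 | 2·0+2·1 = 2
D: 1·8 = 8 | 2·1+2·3 = 8
gcd(1,2,2) = 1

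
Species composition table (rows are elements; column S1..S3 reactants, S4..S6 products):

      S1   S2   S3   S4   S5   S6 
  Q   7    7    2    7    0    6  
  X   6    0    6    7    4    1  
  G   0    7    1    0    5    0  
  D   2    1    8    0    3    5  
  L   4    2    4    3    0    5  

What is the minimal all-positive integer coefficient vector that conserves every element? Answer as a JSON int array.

Coefficients: [5, 3, 4, 4, 5, 6]

Q: 5·7+3·7+4·2 = 64 | 4·7+5·0+6·6 = 64
X: 5·6+3·0+4·6 = 54 | 4·7+5·4+6·1 = 54
G: 5·0+3·7+4·1 = 25 | 4·0+5·5+6·0 = 25
D: 5·2+3·1+4·8 = 45 | 4·0+5·3+6·5 = 45
L: 5·4+3·2+4·4 = 42 | 4·3+5·0+6·5 = 42
gcd(5,3,4,4,5,6) = 1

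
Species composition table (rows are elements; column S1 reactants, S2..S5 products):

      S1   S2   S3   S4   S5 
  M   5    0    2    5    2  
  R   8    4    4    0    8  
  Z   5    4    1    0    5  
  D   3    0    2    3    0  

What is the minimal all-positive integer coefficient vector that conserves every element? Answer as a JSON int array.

M: 5·5 = 25 | 3·0+3·2+3·5+2·2 = 25
R: 5·8 = 40 | 3·4+3·4+3·0+2·8 = 40
Z: 5·5 = 25 | 3·4+3·1+3·0+2·5 = 25
D: 5·3 = 15 | 3·0+3·2+3·3+2·0 = 15
gcd(5,3,3,3,2) = 1

Coefficients: [5, 3, 3, 3, 2]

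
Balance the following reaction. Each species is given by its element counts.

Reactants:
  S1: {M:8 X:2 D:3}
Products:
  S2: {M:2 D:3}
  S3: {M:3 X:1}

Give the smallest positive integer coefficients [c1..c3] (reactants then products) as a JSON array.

M: 1·8 = 8 | 1·2+2·3 = 8
X: 1·2 = 2 | 1·0+2·1 = 2
D: 1·3 = 3 | 1·3+2·0 = 3
gcd(1,1,2) = 1

Coefficients: [1, 1, 2]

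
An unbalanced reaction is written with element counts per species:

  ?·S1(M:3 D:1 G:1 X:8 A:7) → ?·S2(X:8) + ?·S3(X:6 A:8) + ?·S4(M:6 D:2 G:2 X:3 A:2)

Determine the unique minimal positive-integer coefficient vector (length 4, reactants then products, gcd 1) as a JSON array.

M: 4·3 = 12 | 1·0+3·0+2·6 = 12
D: 4·1 = 4 | 1·0+3·0+2·2 = 4
G: 4·1 = 4 | 1·0+3·0+2·2 = 4
X: 4·8 = 32 | 1·8+3·6+2·3 = 32
A: 4·7 = 28 | 1·0+3·8+2·2 = 28
gcd(4,1,3,2) = 1

Coefficients: [4, 1, 3, 2]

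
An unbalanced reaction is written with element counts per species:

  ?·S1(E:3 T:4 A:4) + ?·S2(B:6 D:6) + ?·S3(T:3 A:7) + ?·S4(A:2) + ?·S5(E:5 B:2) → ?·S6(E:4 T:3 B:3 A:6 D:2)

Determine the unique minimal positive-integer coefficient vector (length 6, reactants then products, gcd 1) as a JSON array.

E: 3·3+2·0+2·0+5·0+3·5 = 24 | 6·4 = 24
T: 3·4+2·0+2·3+5·0+3·0 = 18 | 6·3 = 18
B: 3·0+2·6+2·0+5·0+3·2 = 18 | 6·3 = 18
A: 3·4+2·0+2·7+5·2+3·0 = 36 | 6·6 = 36
D: 3·0+2·6+2·0+5·0+3·0 = 12 | 6·2 = 12
gcd(3,2,2,5,3,6) = 1

Coefficients: [3, 2, 2, 5, 3, 6]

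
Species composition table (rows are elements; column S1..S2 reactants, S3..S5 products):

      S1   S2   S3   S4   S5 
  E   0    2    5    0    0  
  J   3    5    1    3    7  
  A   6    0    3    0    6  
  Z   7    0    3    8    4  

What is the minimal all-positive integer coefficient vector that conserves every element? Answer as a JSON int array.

Coefficients: [6, 5, 2, 2, 5]

E: 6·0+5·2 = 10 | 2·5+2·0+5·0 = 10
J: 6·3+5·5 = 43 | 2·1+2·3+5·7 = 43
A: 6·6+5·0 = 36 | 2·3+2·0+5·6 = 36
Z: 6·7+5·0 = 42 | 2·3+2·8+5·4 = 42
gcd(6,5,2,2,5) = 1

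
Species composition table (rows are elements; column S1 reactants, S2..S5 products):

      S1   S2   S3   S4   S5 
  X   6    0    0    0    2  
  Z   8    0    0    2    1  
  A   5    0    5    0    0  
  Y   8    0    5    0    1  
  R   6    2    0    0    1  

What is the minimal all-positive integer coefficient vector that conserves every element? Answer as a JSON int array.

Coefficients: [2, 3, 2, 5, 6]

X: 2·6 = 12 | 3·0+2·0+5·0+6·2 = 12
Z: 2·8 = 16 | 3·0+2·0+5·2+6·1 = 16
A: 2·5 = 10 | 3·0+2·5+5·0+6·0 = 10
Y: 2·8 = 16 | 3·0+2·5+5·0+6·1 = 16
R: 2·6 = 12 | 3·2+2·0+5·0+6·1 = 12
gcd(2,3,2,5,6) = 1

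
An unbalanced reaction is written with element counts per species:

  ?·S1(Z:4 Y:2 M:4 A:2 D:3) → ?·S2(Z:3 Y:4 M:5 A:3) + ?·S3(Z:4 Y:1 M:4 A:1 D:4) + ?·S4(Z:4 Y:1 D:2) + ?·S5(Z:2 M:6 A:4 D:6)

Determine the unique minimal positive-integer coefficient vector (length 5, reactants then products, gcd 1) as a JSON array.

Z: 6·4 = 24 | 2·3+2·4+2·4+1·2 = 24
Y: 6·2 = 12 | 2·4+2·1+2·1+1·0 = 12
M: 6·4 = 24 | 2·5+2·4+2·0+1·6 = 24
A: 6·2 = 12 | 2·3+2·1+2·0+1·4 = 12
D: 6·3 = 18 | 2·0+2·4+2·2+1·6 = 18
gcd(6,2,2,2,1) = 1

Coefficients: [6, 2, 2, 2, 1]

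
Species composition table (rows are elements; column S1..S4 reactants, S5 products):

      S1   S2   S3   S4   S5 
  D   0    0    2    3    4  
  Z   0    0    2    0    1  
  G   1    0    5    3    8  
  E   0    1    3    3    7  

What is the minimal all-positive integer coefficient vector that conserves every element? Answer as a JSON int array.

D: 5·0+5·0+1·2+2·3 = 8 | 2·4 = 8
Z: 5·0+5·0+1·2+2·0 = 2 | 2·1 = 2
G: 5·1+5·0+1·5+2·3 = 16 | 2·8 = 16
E: 5·0+5·1+1·3+2·3 = 14 | 2·7 = 14
gcd(5,5,1,2,2) = 1

Coefficients: [5, 5, 1, 2, 2]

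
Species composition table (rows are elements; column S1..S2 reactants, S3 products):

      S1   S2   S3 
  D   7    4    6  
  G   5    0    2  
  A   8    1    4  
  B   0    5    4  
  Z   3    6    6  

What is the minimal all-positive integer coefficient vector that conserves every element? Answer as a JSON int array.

Coefficients: [2, 4, 5]

D: 2·7+4·4 = 30 | 5·6 = 30
G: 2·5+4·0 = 10 | 5·2 = 10
A: 2·8+4·1 = 20 | 5·4 = 20
B: 2·0+4·5 = 20 | 5·4 = 20
Z: 2·3+4·6 = 30 | 5·6 = 30
gcd(2,4,5) = 1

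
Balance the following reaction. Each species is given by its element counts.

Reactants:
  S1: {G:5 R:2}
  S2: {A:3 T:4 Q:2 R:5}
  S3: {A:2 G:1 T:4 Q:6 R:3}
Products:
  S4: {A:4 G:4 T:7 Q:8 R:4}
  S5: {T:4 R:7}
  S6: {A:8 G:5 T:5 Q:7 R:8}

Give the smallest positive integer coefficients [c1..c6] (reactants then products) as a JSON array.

A: 3·0+6·3+3·2 = 24 | 2·4+3·0+2·8 = 24
G: 3·5+6·0+3·1 = 18 | 2·4+3·0+2·5 = 18
T: 3·0+6·4+3·4 = 36 | 2·7+3·4+2·5 = 36
Q: 3·0+6·2+3·6 = 30 | 2·8+3·0+2·7 = 30
R: 3·2+6·5+3·3 = 45 | 2·4+3·7+2·8 = 45
gcd(3,6,3,2,3,2) = 1

Coefficients: [3, 6, 3, 2, 3, 2]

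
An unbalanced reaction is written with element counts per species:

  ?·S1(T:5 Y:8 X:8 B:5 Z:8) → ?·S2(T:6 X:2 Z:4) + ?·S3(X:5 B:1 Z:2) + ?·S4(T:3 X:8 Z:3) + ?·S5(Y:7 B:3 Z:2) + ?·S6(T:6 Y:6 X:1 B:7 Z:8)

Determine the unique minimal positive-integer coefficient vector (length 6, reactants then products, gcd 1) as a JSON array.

Coefficients: [6, 3, 5, 2, 6, 1]

T: 6·5 = 30 | 3·6+5·0+2·3+6·0+1·6 = 30
Y: 6·8 = 48 | 3·0+5·0+2·0+6·7+1·6 = 48
X: 6·8 = 48 | 3·2+5·5+2·8+6·0+1·1 = 48
B: 6·5 = 30 | 3·0+5·1+2·0+6·3+1·7 = 30
Z: 6·8 = 48 | 3·4+5·2+2·3+6·2+1·8 = 48
gcd(6,3,5,2,6,1) = 1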